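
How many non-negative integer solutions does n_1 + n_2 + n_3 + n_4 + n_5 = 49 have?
C(49+5-1, 5-1) = C(53, 4) = 292825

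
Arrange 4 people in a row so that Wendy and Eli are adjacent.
Treat as block: (4-1)! × 2! = 6 × 2 = 12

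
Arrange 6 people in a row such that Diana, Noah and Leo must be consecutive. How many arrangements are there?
Treat the 3 as one block: (6-3+1)! × 3! = 24 × 6 = 144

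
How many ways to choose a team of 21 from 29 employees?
C(29,21) = 29!/(21!×8!) = 4292145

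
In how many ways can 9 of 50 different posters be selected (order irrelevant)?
C(50,9) = 50!/(9!×41!) = 2505433700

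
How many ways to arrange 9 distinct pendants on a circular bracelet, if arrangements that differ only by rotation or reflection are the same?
(9-1)!/2 = 40320/2 = 20160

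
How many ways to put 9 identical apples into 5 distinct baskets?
C(9+5-1, 5-1) = C(13, 4) = 715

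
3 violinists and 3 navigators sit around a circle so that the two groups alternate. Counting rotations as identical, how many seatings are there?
Fix one of the violinists: (3-1)! ways for the remaining violinists, × 3! ways for the navigators = 2 × 6 = 12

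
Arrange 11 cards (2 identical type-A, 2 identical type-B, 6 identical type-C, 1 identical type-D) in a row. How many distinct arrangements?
11! / (2! × 2! × 6! × 1!) = 13860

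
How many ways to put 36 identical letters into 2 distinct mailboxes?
C(36+2-1, 2-1) = C(37, 1) = 37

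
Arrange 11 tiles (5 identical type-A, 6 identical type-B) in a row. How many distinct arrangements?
11! / (5! × 6!) = 462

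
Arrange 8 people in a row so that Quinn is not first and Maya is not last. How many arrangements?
By inclusion-exclusion: 8! - 2×(8-1)! + (8-2)! = 40320 - 10080 + 720 = 30960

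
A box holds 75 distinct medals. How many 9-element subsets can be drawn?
C(75,9) = 75!/(9!×66!) = 125595622175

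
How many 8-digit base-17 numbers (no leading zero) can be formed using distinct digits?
First digit: 16 choices (nonzero). Then descending: 16 × 16 × 15 × 14 × 13 × 12 × 11 × 10 = 922521600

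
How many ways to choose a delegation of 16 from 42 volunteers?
C(42,16) = 42!/(16!×26!) = 166509721602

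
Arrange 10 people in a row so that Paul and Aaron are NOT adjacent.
Total - adjacent = 10! - (10-1)!×2 = 3628800 - 725760 = 2903040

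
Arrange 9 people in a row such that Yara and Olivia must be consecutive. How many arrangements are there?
Treat the 2 as one block: (9-2+1)! × 2! = 40320 × 2 = 80640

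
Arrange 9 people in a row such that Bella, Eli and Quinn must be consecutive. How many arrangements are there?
Treat the 3 as one block: (9-3+1)! × 3! = 5040 × 6 = 30240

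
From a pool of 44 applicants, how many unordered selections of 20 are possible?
C(44,20) = 44!/(20!×24!) = 1761039350070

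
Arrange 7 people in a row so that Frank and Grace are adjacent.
Treat as block: (7-1)! × 2! = 720 × 2 = 1440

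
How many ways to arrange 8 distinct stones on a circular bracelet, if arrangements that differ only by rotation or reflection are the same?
(8-1)!/2 = 5040/2 = 2520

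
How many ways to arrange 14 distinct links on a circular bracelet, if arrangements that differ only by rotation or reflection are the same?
(14-1)!/2 = 6227020800/2 = 3113510400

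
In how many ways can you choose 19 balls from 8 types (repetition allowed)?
C(19+8-1, 8-1) = C(26, 7) = 657800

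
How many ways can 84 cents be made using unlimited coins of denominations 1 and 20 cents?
Coefficient of x^84 in 1/(1-x^1) · 1/(1-x^20). Use j coins of 20 for j = 0..⌊84/20⌋ = 4, the rest in 1s: 4 + 1 = 5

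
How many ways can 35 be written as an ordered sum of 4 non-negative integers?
C(35+4-1, 4-1) = C(38, 3) = 8436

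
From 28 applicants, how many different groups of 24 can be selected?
C(28,24) = 28!/(24!×4!) = 20475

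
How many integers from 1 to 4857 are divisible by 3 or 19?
⌊4857/3⌋ + ⌊4857/19⌋ - ⌊4857/57⌋ = 1619 + 255 - 85 = 1789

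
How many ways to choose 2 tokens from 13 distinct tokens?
C(13,2) = 13!/(2!×11!) = 78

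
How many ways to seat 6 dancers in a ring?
Circular: fix one position, arrange the rest. (6-1)! = 120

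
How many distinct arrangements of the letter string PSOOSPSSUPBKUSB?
15! / (2! × 5! × 3! × 1! × 2! × 2!) = 227026800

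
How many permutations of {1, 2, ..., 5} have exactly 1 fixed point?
Choose the 1 fixed point C(5,1) = 5, derange the rest: !4 = Σ_{j=0}^{4} (-1)^j·4!/j! = 24 - 24 + 12 - 4 + 1 = 9. Product = 5 × 9 = 45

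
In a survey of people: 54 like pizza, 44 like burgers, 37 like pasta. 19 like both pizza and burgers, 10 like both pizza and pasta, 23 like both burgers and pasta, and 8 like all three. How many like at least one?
|A∪B∪C| = 54+44+37-19-10-23+8 = 91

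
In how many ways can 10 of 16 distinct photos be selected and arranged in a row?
P(16,10) = 16!/(16-10)! = 29059430400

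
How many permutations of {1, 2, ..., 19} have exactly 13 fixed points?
Choose the 13 fixed points C(19,13) = 27132, derange the rest: !6 = Σ_{j=0}^{6} (-1)^j·6!/j! = 720 - 720 + 360 - 120 + 30 - 6 + 1 = 265. Product = 27132 × 265 = 7189980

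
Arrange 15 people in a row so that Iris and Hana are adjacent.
Treat as block: (15-1)! × 2! = 87178291200 × 2 = 174356582400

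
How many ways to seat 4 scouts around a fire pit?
Circular: fix one position, arrange the rest. (4-1)! = 6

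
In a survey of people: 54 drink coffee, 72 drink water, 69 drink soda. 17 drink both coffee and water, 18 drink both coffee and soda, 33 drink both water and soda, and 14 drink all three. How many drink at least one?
|A∪B∪C| = 54+72+69-17-18-33+14 = 141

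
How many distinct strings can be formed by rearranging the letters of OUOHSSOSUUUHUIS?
15! / (3! × 1! × 5! × 2! × 4!) = 37837800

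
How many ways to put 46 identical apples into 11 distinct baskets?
C(46+11-1, 11-1) = C(56, 10) = 35607051480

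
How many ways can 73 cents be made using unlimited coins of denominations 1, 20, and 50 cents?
Coefficient of x^73 in 1/(1-x^1) · 1/(1-x^20) · 1/(1-x^50). Case on j = number of 50-cent coins (j = 0..1); remainder r = 73 - 50j is made from {1,20} in ⌊r/20⌋+1 ways. r = 73, 23 → 4 + 2 = 6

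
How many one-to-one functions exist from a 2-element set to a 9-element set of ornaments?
P(9,2) = 9!/(9-2)! = 72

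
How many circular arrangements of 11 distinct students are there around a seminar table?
Circular: fix one position, arrange the rest. (11-1)! = 3628800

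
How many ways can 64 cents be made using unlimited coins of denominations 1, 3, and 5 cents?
Coefficient of x^64 in 1/(1-x^1) · 1/(1-x^3) · 1/(1-x^5). Case on j = number of 5-cent coins (j = 0..12); remainder r = 64 - 5j is made from {1,3} in ⌊r/3⌋+1 ways. r = 64, 59, 54, 49, 44, 39, 34, 29, 24, 19, 14, 9, 4 → 22 + 20 + 19 + 17 + 15 + 14 + 12 + 10 + 9 + 7 + 5 + 4 + 2 = 156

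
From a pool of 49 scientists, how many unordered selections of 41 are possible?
C(49,41) = 49!/(41!×8!) = 450978066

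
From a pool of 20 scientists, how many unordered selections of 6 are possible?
C(20,6) = 20!/(6!×14!) = 38760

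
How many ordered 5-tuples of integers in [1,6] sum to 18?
Coefficient of x^18 in (x + x² + ... + x^6)^5. By inclusion-exclusion on dice exceeding 6: Σ_j (-1)^j C(5,j)·C(18-1-6j, 4) = C(5,0)·C(17,4) - C(5,1)·C(11,4) + C(5,2)·C(5,4) = 1·2380 - 5·330 + 10·5 = 780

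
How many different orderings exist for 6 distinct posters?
6! = 720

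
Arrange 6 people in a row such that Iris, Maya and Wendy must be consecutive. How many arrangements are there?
Treat the 3 as one block: (6-3+1)! × 3! = 24 × 6 = 144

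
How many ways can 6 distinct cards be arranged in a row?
6! = 720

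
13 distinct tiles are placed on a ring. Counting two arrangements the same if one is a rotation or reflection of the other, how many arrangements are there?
(13-1)!/2 = 479001600/2 = 239500800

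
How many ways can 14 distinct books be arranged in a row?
14! = 87178291200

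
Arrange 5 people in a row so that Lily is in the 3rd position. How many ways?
Fix one position: (5-1)! = 24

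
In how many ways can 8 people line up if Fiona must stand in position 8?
Fix one position: (8-1)! = 5040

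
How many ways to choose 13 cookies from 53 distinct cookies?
C(53,13) = 53!/(13!×40!) = 841392966470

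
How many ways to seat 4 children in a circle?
Circular: fix one position, arrange the rest. (4-1)! = 6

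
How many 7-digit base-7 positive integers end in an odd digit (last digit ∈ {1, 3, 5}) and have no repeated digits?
Last∈{1,3,5}. Last=0: 0. Last nonzero: 3×5×P(5,5) = 1800. Total = 1800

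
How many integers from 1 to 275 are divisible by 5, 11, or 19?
⌊275/5⌋+⌊275/11⌋+⌊275/19⌋ - ⌊275/55⌋-⌊275/95⌋-⌊275/209⌋ + ⌊275/1045⌋ = 55+25+14 - 5-2-1 + 0 = 86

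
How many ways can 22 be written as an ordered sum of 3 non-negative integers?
C(22+3-1, 3-1) = C(24, 2) = 276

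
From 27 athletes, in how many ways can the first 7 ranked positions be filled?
P(27,7) = 27!/(27-7)! = 4475671200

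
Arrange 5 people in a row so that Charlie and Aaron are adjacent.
Treat as block: (5-1)! × 2! = 24 × 2 = 48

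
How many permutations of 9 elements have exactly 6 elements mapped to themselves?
Choose the 6 fixed points C(9,6) = 84, derange the rest: !3 = Σ_{j=0}^{3} (-1)^j·3!/j! = 6 - 6 + 3 - 1 = 2. Product = 84 × 2 = 168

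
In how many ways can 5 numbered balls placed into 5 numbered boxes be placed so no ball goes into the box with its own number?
!5 = Σ_{j=0}^{5} (-1)^j·5!/j! = 120 - 120 + 60 - 20 + 5 - 1 = 44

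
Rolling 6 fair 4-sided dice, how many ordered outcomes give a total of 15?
Coefficient of x^15 in (x + x² + ... + x^4)^6. By inclusion-exclusion on dice exceeding 4: Σ_j (-1)^j C(6,j)·C(15-1-4j, 5) = C(6,0)·C(14,5) - C(6,1)·C(10,5) + C(6,2)·C(6,5) = 1·2002 - 6·252 + 15·6 = 580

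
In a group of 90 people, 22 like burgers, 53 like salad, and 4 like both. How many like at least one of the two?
|A∪B| = |A| + |B| - |A∩B| = 22 + 53 - 4 = 71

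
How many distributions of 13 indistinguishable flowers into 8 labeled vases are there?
C(13+8-1, 8-1) = C(20, 7) = 77520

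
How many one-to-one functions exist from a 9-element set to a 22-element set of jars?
P(22,9) = 22!/(22-9)! = 180503769600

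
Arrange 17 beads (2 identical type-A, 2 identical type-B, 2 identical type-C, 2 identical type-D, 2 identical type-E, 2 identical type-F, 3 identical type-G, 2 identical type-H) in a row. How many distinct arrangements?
17! / (2! × 2! × 2! × 2! × 2! × 2! × 3! × 2!) = 463134672000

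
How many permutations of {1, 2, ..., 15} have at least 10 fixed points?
Exactly j fixed points: C(15,j)·!(15-j); sum over j ≥ 10 (derangement numbers via !m = (m-1)·(!(m-1) + !(m-2)): !0..!5 = 1, 0, 1, 2, 9, 44). Σ_{j=10}^{15} C(15,j)·!(15-j) = C(15,10)·!5 + C(15,11)·!4 + C(15,12)·!3 + C(15,13)·!2 + C(15,14)·!1 + C(15,15)·!0 = 3003·44 + 1365·9 + 455·2 + 105·1 + 15·0 + 1·1 = 145433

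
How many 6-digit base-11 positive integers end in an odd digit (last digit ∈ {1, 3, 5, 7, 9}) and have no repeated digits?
Last∈{1,3,5,7,9}. Last=0: 0. Last nonzero: 5×9×P(9,4) = 136080. Total = 136080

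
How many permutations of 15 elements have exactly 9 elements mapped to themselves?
Choose the 9 fixed points C(15,9) = 5005, derange the rest: !6 = Σ_{j=0}^{6} (-1)^j·6!/j! = 720 - 720 + 360 - 120 + 30 - 6 + 1 = 265. Product = 5005 × 265 = 1326325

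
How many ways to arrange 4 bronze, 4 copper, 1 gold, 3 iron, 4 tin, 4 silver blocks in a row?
20! / (4! × 4! × 1! × 3! × 4! × 4!) = 1222160940000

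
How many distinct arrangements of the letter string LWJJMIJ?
7! / (1! × 1! × 1! × 3! × 1!) = 840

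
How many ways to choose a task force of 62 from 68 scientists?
C(68,62) = 68!/(62!×6!) = 109453344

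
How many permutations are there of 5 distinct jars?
5! = 120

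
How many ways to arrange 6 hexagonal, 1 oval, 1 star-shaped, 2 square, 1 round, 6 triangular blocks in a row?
17! / (6! × 1! × 1! × 2! × 1! × 6!) = 343062720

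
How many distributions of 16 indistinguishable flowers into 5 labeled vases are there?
C(16+5-1, 5-1) = C(20, 4) = 4845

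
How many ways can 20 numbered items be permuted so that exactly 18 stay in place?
Choose the 18 fixed points C(20,18) = 190, derange the rest: !2 = Σ_{j=0}^{2} (-1)^j·2!/j! = 2 - 2 + 1 = 1. Product = 190 × 1 = 190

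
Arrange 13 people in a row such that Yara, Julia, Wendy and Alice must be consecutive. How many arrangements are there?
Treat the 4 as one block: (13-4+1)! × 4! = 3628800 × 24 = 87091200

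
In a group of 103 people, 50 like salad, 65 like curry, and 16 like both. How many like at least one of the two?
|A∪B| = |A| + |B| - |A∩B| = 50 + 65 - 16 = 99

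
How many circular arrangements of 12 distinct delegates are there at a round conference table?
Circular: fix one position, arrange the rest. (12-1)! = 39916800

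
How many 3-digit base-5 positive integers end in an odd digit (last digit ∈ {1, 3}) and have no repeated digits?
Last∈{1,3}. Last=0: 0. Last nonzero: 2×3×P(3,1) = 18. Total = 18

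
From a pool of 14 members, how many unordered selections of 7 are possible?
C(14,7) = 14!/(7!×7!) = 3432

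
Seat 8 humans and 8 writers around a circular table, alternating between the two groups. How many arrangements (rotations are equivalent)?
Fix one of the humans: (8-1)! ways for the remaining humans, × 8! ways for the writers = 5040 × 40320 = 203212800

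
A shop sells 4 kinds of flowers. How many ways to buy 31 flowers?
C(31+4-1, 4-1) = C(34, 3) = 5984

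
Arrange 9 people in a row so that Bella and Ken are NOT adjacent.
Total - adjacent = 9! - (9-1)!×2 = 362880 - 80640 = 282240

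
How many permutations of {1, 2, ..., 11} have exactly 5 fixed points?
Choose the 5 fixed points C(11,5) = 462, derange the rest: !6 = Σ_{j=0}^{6} (-1)^j·6!/j! = 720 - 720 + 360 - 120 + 30 - 6 + 1 = 265. Product = 462 × 265 = 122430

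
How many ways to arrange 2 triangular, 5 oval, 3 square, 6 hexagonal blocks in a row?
16! / (2! × 5! × 3! × 6!) = 20180160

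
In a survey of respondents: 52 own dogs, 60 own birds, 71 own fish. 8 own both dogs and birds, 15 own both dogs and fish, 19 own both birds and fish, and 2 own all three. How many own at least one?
|A∪B∪C| = 52+60+71-8-15-19+2 = 143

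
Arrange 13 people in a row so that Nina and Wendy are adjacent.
Treat as block: (13-1)! × 2! = 479001600 × 2 = 958003200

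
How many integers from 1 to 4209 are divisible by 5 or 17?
⌊4209/5⌋ + ⌊4209/17⌋ - ⌊4209/85⌋ = 841 + 247 - 49 = 1039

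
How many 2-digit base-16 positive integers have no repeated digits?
First digit: 15 choices (nonzero). Then descending: 15 × 15 = 225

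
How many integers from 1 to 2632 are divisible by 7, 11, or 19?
⌊2632/7⌋+⌊2632/11⌋+⌊2632/19⌋ - ⌊2632/77⌋-⌊2632/133⌋-⌊2632/209⌋ + ⌊2632/1463⌋ = 376+239+138 - 34-19-12 + 1 = 689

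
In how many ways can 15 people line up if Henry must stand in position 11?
Fix one position: (15-1)! = 87178291200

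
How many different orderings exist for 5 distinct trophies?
5! = 120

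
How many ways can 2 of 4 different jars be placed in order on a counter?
P(4,2) = 4!/(4-2)! = 12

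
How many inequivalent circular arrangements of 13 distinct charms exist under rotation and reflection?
(13-1)!/2 = 479001600/2 = 239500800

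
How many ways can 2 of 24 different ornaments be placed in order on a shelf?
P(24,2) = 24!/(24-2)! = 552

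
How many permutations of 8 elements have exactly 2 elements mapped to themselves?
Choose the 2 fixed points C(8,2) = 28, derange the rest: !6 = Σ_{j=0}^{6} (-1)^j·6!/j! = 720 - 720 + 360 - 120 + 30 - 6 + 1 = 265. Product = 28 × 265 = 7420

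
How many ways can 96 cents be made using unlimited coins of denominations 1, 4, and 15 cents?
Coefficient of x^96 in 1/(1-x^1) · 1/(1-x^4) · 1/(1-x^15). Case on j = number of 15-cent coins (j = 0..6); remainder r = 96 - 15j is made from {1,4} in ⌊r/4⌋+1 ways. r = 96, 81, 66, 51, 36, 21, 6 → 25 + 21 + 17 + 13 + 10 + 6 + 2 = 94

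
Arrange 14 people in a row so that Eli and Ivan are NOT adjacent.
Total - adjacent = 14! - (14-1)!×2 = 87178291200 - 12454041600 = 74724249600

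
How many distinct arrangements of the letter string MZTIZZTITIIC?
12! / (3! × 3! × 1! × 4! × 1!) = 554400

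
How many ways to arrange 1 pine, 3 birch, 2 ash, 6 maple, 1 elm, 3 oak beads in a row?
16! / (1! × 3! × 2! × 6! × 1! × 3!) = 403603200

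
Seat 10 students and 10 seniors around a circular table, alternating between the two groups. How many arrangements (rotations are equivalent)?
Fix one of the students: (10-1)! ways for the remaining students, × 10! ways for the seniors = 362880 × 3628800 = 1316818944000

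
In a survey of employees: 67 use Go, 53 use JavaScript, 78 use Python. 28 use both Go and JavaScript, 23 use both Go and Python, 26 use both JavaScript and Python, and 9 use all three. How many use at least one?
|A∪B∪C| = 67+53+78-28-23-26+9 = 130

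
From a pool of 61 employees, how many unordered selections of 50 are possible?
C(61,50) = 61!/(50!×11!) = 418094152866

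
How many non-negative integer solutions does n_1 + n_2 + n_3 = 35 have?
C(35+3-1, 3-1) = C(37, 2) = 666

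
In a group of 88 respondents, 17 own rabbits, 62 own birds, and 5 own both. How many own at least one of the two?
|A∪B| = |A| + |B| - |A∩B| = 17 + 62 - 5 = 74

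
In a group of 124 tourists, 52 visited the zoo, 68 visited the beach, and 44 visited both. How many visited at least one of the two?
|A∪B| = |A| + |B| - |A∩B| = 52 + 68 - 44 = 76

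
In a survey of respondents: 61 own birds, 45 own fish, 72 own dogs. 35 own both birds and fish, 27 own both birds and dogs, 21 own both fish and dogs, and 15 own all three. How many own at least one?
|A∪B∪C| = 61+45+72-35-27-21+15 = 110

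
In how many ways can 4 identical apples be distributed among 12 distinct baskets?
C(4+12-1, 12-1) = C(15, 11) = 1365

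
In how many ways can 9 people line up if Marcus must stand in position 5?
Fix one position: (9-1)! = 40320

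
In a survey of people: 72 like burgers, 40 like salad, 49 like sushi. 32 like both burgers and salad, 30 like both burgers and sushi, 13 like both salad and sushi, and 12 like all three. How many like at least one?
|A∪B∪C| = 72+40+49-32-30-13+12 = 98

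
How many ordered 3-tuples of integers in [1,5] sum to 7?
Coefficient of x^7 in (x + x² + ... + x^5)^3. By inclusion-exclusion on dice exceeding 5: Σ_j (-1)^j C(3,j)·C(7-1-5j, 2) = C(3,0)·C(6,2) = 1·15 = 15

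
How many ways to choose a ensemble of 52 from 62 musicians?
C(62,52) = 62!/(52!×10!) = 107518933731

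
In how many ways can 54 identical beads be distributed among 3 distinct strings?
C(54+3-1, 3-1) = C(56, 2) = 1540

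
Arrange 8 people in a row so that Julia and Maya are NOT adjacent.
Total - adjacent = 8! - (8-1)!×2 = 40320 - 10080 = 30240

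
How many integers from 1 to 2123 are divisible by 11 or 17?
⌊2123/11⌋ + ⌊2123/17⌋ - ⌊2123/187⌋ = 193 + 124 - 11 = 306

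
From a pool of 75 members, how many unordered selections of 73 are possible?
C(75,73) = 75!/(73!×2!) = 2775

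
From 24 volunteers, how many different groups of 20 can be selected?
C(24,20) = 24!/(20!×4!) = 10626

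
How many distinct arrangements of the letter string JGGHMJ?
6! / (1! × 1! × 2! × 2!) = 180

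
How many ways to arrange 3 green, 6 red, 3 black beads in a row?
12! / (3! × 6! × 3!) = 18480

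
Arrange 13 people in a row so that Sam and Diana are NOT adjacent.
Total - adjacent = 13! - (13-1)!×2 = 6227020800 - 958003200 = 5269017600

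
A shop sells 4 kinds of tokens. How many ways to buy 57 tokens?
C(57+4-1, 4-1) = C(60, 3) = 34220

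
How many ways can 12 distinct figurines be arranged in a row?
12! = 479001600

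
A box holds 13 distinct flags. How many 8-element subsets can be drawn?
C(13,8) = 13!/(8!×5!) = 1287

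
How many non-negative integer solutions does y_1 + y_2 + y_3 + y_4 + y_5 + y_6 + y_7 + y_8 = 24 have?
C(24+8-1, 8-1) = C(31, 7) = 2629575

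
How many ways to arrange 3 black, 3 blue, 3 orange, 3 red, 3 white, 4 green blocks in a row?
19! / (3! × 3! × 3! × 3! × 3! × 4!) = 651819168000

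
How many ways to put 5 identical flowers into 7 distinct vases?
C(5+7-1, 7-1) = C(11, 6) = 462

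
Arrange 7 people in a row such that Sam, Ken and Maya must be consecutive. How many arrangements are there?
Treat the 3 as one block: (7-3+1)! × 3! = 120 × 6 = 720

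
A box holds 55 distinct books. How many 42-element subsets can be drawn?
C(55,42) = 55!/(42!×13!) = 1451182990950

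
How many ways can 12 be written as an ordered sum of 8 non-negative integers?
C(12+8-1, 8-1) = C(19, 7) = 50388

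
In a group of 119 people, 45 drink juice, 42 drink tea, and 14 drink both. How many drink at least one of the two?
|A∪B| = |A| + |B| - |A∩B| = 45 + 42 - 14 = 73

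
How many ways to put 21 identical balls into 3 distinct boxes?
C(21+3-1, 3-1) = C(23, 2) = 253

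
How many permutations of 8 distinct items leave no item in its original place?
!8 = Σ_{j=0}^{8} (-1)^j·8!/j! = 40320 - 40320 + 20160 - 6720 + 1680 - 336 + 56 - 8 + 1 = 14833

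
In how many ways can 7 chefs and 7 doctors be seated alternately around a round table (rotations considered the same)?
Fix one of the chefs: (7-1)! ways for the remaining chefs, × 7! ways for the doctors = 720 × 5040 = 3628800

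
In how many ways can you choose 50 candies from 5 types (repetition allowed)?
C(50+5-1, 5-1) = C(54, 4) = 316251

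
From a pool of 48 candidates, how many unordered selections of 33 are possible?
C(48,33) = 48!/(33!×15!) = 1093260079344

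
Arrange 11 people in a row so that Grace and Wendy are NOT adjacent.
Total - adjacent = 11! - (11-1)!×2 = 39916800 - 7257600 = 32659200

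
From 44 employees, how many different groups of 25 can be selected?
C(44,25) = 44!/(25!×19!) = 1408831480056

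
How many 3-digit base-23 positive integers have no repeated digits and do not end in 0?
Last digit: 22 nonzero choices. First digit: 21 (nonzero, ≠last). Middle 1: P(21,1) = 21. Total = 9702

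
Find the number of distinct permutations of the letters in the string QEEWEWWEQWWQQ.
13! / (5! × 4! × 4!) = 90090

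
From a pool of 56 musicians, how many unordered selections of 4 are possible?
C(56,4) = 56!/(4!×52!) = 367290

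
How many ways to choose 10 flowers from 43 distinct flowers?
C(43,10) = 43!/(10!×33!) = 1917334783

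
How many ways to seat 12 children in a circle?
Circular: fix one position, arrange the rest. (12-1)! = 39916800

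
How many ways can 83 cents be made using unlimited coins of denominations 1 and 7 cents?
Coefficient of x^83 in 1/(1-x^1) · 1/(1-x^7). Use j coins of 7 for j = 0..⌊83/7⌋ = 11, the rest in 1s: 11 + 1 = 12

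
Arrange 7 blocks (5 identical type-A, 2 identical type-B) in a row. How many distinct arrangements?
7! / (5! × 2!) = 21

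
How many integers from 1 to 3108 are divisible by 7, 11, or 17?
⌊3108/7⌋+⌊3108/11⌋+⌊3108/17⌋ - ⌊3108/77⌋-⌊3108/119⌋-⌊3108/187⌋ + ⌊3108/1309⌋ = 444+282+182 - 40-26-16 + 2 = 828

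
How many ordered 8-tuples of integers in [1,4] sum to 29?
Coefficient of x^29 in (x + x² + ... + x^4)^8. By inclusion-exclusion on dice exceeding 4: Σ_j (-1)^j C(8,j)·C(29-1-4j, 7) = C(8,0)·C(28,7) - C(8,1)·C(24,7) + C(8,2)·C(20,7) - C(8,3)·C(16,7) + C(8,4)·C(12,7) - C(8,5)·C(8,7) = 1·1184040 - 8·346104 + 28·77520 - 56·11440 + 70·792 - 56·8 = 120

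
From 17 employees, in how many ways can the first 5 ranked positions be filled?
P(17,5) = 17!/(17-5)! = 742560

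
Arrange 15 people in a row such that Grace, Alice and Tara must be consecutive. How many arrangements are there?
Treat the 3 as one block: (15-3+1)! × 3! = 6227020800 × 6 = 37362124800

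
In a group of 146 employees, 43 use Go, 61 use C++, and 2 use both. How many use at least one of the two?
|A∪B| = |A| + |B| - |A∩B| = 43 + 61 - 2 = 102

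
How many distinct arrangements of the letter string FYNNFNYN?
8! / (2! × 4! × 2!) = 420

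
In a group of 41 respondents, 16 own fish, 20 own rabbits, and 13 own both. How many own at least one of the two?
|A∪B| = |A| + |B| - |A∩B| = 16 + 20 - 13 = 23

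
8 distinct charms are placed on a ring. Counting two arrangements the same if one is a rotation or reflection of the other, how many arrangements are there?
(8-1)!/2 = 5040/2 = 2520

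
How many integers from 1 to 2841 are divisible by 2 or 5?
⌊2841/2⌋ + ⌊2841/5⌋ - ⌊2841/10⌋ = 1420 + 568 - 284 = 1704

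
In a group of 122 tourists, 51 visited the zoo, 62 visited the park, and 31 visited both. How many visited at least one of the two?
|A∪B| = |A| + |B| - |A∩B| = 51 + 62 - 31 = 82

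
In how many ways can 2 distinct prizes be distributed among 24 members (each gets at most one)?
P(24,2) = 24!/(24-2)! = 552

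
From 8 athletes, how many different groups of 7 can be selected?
C(8,7) = 8!/(7!×1!) = 8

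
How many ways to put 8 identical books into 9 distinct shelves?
C(8+9-1, 9-1) = C(16, 8) = 12870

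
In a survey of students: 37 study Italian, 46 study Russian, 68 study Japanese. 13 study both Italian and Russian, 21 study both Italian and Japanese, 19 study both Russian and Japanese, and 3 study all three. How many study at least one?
|A∪B∪C| = 37+46+68-13-21-19+3 = 101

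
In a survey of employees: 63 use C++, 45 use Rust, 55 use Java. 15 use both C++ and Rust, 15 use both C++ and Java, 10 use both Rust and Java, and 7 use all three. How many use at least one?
|A∪B∪C| = 63+45+55-15-15-10+7 = 130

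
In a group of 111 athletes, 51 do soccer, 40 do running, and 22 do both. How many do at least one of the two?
|A∪B| = |A| + |B| - |A∩B| = 51 + 40 - 22 = 69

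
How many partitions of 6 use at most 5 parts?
By conjugation, equals partitions of 6 into parts ≤ 5. Let r_j(i) = number of partitions of i into parts ≤ j, for i = 0..6. r_1(i) = 1 for all i; r_j(i) = r_{j-1}(i) + r_j(i-j). Rows j = 2..5: ≤2: 1 1 2 2 3 3 4; ≤3: 1 1 2 3 4 5 7; ≤4: 1 1 2 3 5 6 9; ≤5: 1 1 2 3 5 7 10. r_5(6) = 10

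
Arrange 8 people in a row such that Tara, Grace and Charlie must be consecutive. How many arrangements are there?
Treat the 3 as one block: (8-3+1)! × 3! = 720 × 6 = 4320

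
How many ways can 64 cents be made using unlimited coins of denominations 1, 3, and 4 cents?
Coefficient of x^64 in 1/(1-x^1) · 1/(1-x^3) · 1/(1-x^4). Case on j = number of 4-cent coins (j = 0..16); remainder r = 64 - 4j is made from {1,3} in ⌊r/3⌋+1 ways. r = 64, 60, 56, 52, 48, 44, 40, 36, 32, 28, 24, 20, 16, 12, 8, 4, 0 → 22 + 21 + 19 + 18 + 17 + 15 + 14 + 13 + 11 + 10 + 9 + 7 + 6 + 5 + 3 + 2 + 1 = 193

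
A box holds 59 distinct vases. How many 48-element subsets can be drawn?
C(59,48) = 59!/(48!×11!) = 279871768995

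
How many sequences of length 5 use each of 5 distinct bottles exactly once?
5! = 120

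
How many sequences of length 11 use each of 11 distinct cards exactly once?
11! = 39916800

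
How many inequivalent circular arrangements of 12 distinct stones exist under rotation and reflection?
(12-1)!/2 = 39916800/2 = 19958400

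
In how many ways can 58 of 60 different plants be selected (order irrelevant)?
C(60,58) = 60!/(58!×2!) = 1770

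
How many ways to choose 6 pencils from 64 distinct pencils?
C(64,6) = 64!/(6!×58!) = 74974368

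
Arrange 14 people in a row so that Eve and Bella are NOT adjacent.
Total - adjacent = 14! - (14-1)!×2 = 87178291200 - 12454041600 = 74724249600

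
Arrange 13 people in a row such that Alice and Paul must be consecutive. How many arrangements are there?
Treat the 2 as one block: (13-2+1)! × 2! = 479001600 × 2 = 958003200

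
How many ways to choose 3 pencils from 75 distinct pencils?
C(75,3) = 75!/(3!×72!) = 67525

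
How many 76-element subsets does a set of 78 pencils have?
C(78,76) = 78!/(76!×2!) = 3003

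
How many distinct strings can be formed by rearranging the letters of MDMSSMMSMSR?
11! / (4! × 1! × 1! × 5!) = 13860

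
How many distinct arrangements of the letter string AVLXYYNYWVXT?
12! / (1! × 3! × 2! × 2! × 1! × 1! × 1! × 1!) = 19958400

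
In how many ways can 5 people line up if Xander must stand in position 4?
Fix one position: (5-1)! = 24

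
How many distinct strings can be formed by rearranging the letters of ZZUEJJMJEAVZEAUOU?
17! / (1! × 2! × 3! × 1! × 3! × 1! × 3! × 3!) = 137225088000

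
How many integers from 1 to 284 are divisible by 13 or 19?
⌊284/13⌋ + ⌊284/19⌋ - ⌊284/247⌋ = 21 + 14 - 1 = 34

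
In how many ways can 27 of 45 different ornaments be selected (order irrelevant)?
C(45,27) = 45!/(27!×18!) = 1715884494940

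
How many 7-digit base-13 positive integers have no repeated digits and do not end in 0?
Last digit: 12 nonzero choices. First digit: 11 (nonzero, ≠last). Middle 5: P(11,5) = 55440. Total = 7318080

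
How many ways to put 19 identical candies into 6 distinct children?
C(19+6-1, 6-1) = C(24, 5) = 42504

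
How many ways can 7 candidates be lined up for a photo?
7! = 5040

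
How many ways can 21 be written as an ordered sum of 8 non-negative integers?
C(21+8-1, 8-1) = C(28, 7) = 1184040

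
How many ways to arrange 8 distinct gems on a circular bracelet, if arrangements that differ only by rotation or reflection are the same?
(8-1)!/2 = 5040/2 = 2520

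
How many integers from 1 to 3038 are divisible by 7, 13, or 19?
⌊3038/7⌋+⌊3038/13⌋+⌊3038/19⌋ - ⌊3038/91⌋-⌊3038/133⌋-⌊3038/247⌋ + ⌊3038/1729⌋ = 434+233+159 - 33-22-12 + 1 = 760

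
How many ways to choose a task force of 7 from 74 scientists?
C(74,7) = 74!/(7!×67!) = 1799579064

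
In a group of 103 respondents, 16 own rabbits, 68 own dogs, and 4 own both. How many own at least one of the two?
|A∪B| = |A| + |B| - |A∩B| = 16 + 68 - 4 = 80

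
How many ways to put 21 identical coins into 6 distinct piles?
C(21+6-1, 6-1) = C(26, 5) = 65780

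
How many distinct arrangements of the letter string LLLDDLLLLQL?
11! / (1! × 2! × 8!) = 495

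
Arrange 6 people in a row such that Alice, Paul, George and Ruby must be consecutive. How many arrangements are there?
Treat the 4 as one block: (6-4+1)! × 4! = 6 × 24 = 144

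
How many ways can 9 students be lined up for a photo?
9! = 362880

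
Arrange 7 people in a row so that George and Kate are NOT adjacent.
Total - adjacent = 7! - (7-1)!×2 = 5040 - 1440 = 3600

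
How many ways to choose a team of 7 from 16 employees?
C(16,7) = 16!/(7!×9!) = 11440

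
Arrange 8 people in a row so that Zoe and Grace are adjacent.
Treat as block: (8-1)! × 2! = 5040 × 2 = 10080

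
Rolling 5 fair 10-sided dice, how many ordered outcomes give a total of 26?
Coefficient of x^26 in (x + x² + ... + x^10)^5. By inclusion-exclusion on dice exceeding 10: Σ_j (-1)^j C(5,j)·C(26-1-10j, 4) = C(5,0)·C(25,4) - C(5,1)·C(15,4) + C(5,2)·C(5,4) = 1·12650 - 5·1365 + 10·5 = 5875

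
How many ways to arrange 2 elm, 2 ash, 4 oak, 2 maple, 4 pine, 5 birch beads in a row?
19! / (2! × 2! × 4! × 2! × 4! × 5!) = 219988969200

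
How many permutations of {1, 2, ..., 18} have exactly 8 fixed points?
Choose the 8 fixed points C(18,8) = 43758, derange the rest: !10 = Σ_{j=0}^{10} (-1)^j·10!/j! = 3628800 - 3628800 + 1814400 - 604800 + 151200 - 30240 + 5040 - 720 + 90 - 10 + 1 = 1334961. Product = 43758 × 1334961 = 58415223438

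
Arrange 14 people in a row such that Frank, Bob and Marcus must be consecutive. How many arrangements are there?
Treat the 3 as one block: (14-3+1)! × 3! = 479001600 × 6 = 2874009600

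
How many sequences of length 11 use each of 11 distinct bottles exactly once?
11! = 39916800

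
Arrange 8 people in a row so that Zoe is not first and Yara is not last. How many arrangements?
By inclusion-exclusion: 8! - 2×(8-1)! + (8-2)! = 40320 - 10080 + 720 = 30960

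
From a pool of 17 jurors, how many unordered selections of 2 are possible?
C(17,2) = 17!/(2!×15!) = 136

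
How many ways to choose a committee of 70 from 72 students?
C(72,70) = 72!/(70!×2!) = 2556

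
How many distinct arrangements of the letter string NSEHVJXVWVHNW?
13! / (2! × 1! × 1! × 1! × 2! × 2! × 3! × 1!) = 129729600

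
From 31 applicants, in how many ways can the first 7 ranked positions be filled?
P(31,7) = 31!/(31-7)! = 13253058000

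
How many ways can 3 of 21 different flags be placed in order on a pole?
P(21,3) = 21!/(21-3)! = 7980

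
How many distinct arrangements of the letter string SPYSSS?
6! / (4! × 1! × 1!) = 30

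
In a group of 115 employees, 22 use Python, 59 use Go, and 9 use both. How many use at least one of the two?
|A∪B| = |A| + |B| - |A∩B| = 22 + 59 - 9 = 72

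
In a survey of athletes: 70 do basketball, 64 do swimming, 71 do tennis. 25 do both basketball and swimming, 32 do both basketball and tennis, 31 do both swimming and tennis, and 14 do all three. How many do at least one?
|A∪B∪C| = 70+64+71-25-32-31+14 = 131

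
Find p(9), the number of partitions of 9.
Pentagonal recurrence p(n) = p(n-1) + p(n-2) - p(n-5) - p(n-7) + p(n-12) + p(n-15) - ... gives p(0..8) = 1, 1, 2, 3, 5, 7, 11, 15, 22. p(9) = p(8) + p(7) - p(4) - p(2) = 22 + 15 - 5 - 2 = 30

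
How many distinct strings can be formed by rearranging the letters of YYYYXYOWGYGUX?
13! / (1! × 2! × 6! × 1! × 1! × 2!) = 2162160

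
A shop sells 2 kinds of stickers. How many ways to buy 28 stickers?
C(28+2-1, 2-1) = C(29, 1) = 29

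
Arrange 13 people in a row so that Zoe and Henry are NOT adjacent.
Total - adjacent = 13! - (13-1)!×2 = 6227020800 - 958003200 = 5269017600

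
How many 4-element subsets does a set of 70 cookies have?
C(70,4) = 70!/(4!×66!) = 916895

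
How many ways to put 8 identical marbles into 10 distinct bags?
C(8+10-1, 10-1) = C(17, 9) = 24310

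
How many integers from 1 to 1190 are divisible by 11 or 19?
⌊1190/11⌋ + ⌊1190/19⌋ - ⌊1190/209⌋ = 108 + 62 - 5 = 165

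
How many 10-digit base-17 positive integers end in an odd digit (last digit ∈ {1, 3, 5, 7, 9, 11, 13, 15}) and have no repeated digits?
Last∈{1,3,5,7,9,11,13,15}. Last=0: 0. Last nonzero: 8×15×P(15,8) = 31135104000. Total = 31135104000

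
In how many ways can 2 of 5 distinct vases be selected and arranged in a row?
P(5,2) = 5!/(5-2)! = 20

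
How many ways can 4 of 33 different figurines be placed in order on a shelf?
P(33,4) = 33!/(33-4)! = 982080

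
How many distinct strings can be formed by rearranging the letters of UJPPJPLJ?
8! / (1! × 3! × 1! × 3!) = 1120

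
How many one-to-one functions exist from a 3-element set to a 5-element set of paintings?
P(5,3) = 5!/(5-3)! = 60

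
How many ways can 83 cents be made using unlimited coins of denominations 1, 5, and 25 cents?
Coefficient of x^83 in 1/(1-x^1) · 1/(1-x^5) · 1/(1-x^25). Case on j = number of 25-cent coins (j = 0..3); remainder r = 83 - 25j is made from {1,5} in ⌊r/5⌋+1 ways. r = 83, 58, 33, 8 → 17 + 12 + 7 + 2 = 38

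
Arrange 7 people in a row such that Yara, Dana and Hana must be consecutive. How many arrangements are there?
Treat the 3 as one block: (7-3+1)! × 3! = 120 × 6 = 720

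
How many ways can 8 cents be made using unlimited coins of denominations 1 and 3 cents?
Coefficient of x^8 in 1/(1-x^1) · 1/(1-x^3). Use j coins of 3 for j = 0..⌊8/3⌋ = 2, the rest in 1s: 2 + 1 = 3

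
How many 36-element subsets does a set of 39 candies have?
C(39,36) = 39!/(36!×3!) = 9139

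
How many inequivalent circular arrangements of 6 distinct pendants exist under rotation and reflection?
(6-1)!/2 = 120/2 = 60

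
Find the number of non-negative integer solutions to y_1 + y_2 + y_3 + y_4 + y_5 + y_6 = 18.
C(18+6-1, 6-1) = C(23, 5) = 33649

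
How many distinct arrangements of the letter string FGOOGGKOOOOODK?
14! / (7! × 2! × 3! × 1! × 1!) = 1441440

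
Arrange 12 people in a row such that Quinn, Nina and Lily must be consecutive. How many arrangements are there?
Treat the 3 as one block: (12-3+1)! × 3! = 3628800 × 6 = 21772800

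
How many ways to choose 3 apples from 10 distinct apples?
C(10,3) = 10!/(3!×7!) = 120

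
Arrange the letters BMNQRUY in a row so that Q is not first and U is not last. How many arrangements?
By inclusion-exclusion: 7! - 2×(7-1)! + (7-2)! = 5040 - 1440 + 120 = 3720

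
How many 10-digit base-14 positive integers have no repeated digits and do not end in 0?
Last digit: 13 nonzero choices. First digit: 12 (nonzero, ≠last). Middle 8: P(12,8) = 19958400. Total = 3113510400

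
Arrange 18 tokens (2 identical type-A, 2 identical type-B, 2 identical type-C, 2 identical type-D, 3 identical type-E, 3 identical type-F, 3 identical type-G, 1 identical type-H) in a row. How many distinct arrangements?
18! / (2! × 2! × 2! × 2! × 3! × 3! × 3! × 1!) = 1852538688000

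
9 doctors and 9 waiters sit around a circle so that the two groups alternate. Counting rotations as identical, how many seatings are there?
Fix one of the doctors: (9-1)! ways for the remaining doctors, × 9! ways for the waiters = 40320 × 362880 = 14631321600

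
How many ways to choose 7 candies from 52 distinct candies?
C(52,7) = 52!/(7!×45!) = 133784560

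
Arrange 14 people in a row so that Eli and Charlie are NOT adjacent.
Total - adjacent = 14! - (14-1)!×2 = 87178291200 - 12454041600 = 74724249600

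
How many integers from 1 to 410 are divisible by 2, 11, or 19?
⌊410/2⌋+⌊410/11⌋+⌊410/19⌋ - ⌊410/22⌋-⌊410/38⌋-⌊410/209⌋ + ⌊410/418⌋ = 205+37+21 - 18-10-1 + 0 = 234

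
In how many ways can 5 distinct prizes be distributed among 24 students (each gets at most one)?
P(24,5) = 24!/(24-5)! = 5100480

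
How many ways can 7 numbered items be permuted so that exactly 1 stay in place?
Choose the 1 fixed point C(7,1) = 7, derange the rest: !6 = Σ_{j=0}^{6} (-1)^j·6!/j! = 720 - 720 + 360 - 120 + 30 - 6 + 1 = 265. Product = 7 × 265 = 1855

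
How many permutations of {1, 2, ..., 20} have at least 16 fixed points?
Exactly j fixed points: C(20,j)·!(20-j); sum over j ≥ 16 (derangement numbers via !m = (m-1)·(!(m-1) + !(m-2)): !0..!4 = 1, 0, 1, 2, 9). Σ_{j=16}^{20} C(20,j)·!(20-j) = C(20,16)·!4 + C(20,17)·!3 + C(20,18)·!2 + C(20,19)·!1 + C(20,20)·!0 = 4845·9 + 1140·2 + 190·1 + 20·0 + 1·1 = 46076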